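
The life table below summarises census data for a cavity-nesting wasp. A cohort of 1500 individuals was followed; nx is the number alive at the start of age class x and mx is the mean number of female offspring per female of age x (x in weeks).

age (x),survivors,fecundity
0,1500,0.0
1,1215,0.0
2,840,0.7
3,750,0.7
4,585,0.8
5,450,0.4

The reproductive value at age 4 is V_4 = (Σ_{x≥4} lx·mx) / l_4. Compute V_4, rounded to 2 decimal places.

1.11

lx = nx/n0 = nx/1500: 1, 0.81, 0.56, 0.5, 0.39, 0.3
lx·mx for x ≥ 4: 0.312, 0.12 → sum = 0.432
V_4 = 0.432 / l_4 = 0.432 / 0.39 = 1.107692… → 1.11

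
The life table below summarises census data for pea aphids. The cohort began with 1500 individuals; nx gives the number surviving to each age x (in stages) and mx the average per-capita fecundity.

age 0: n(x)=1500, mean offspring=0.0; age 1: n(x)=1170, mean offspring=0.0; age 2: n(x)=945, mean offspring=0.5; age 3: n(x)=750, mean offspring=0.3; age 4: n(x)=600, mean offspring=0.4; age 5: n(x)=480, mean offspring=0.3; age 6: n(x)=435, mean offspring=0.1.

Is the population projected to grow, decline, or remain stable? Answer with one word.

declining

lx = nx/n0 = nx/1500: 1, 0.78, 0.63, 0.5, 0.4, 0.32, 0.29
R0 = Σ lx·mx = 0 + 0 + 0.315 + 0.15 + 0.16 + 0.096 + 0.029 = 0.75
R0 < 1, so the population is declining.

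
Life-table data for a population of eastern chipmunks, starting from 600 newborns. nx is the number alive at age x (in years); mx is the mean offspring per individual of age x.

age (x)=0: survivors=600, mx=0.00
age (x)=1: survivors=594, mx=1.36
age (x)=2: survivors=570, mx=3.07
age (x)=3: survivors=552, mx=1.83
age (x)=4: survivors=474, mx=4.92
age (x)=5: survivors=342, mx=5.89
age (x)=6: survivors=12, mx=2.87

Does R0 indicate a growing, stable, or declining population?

growing

lx = nx/n0 = nx/600: 1, 0.99, 0.95, 0.92, 0.79, 0.57, 0.02
R0 = Σ lx·mx = 0 + 1.3464 + 2.9165 + 1.6836 + 3.8868 + 3.3573 + 0.0574 = 13.248
R0 > 1, so the population is growing.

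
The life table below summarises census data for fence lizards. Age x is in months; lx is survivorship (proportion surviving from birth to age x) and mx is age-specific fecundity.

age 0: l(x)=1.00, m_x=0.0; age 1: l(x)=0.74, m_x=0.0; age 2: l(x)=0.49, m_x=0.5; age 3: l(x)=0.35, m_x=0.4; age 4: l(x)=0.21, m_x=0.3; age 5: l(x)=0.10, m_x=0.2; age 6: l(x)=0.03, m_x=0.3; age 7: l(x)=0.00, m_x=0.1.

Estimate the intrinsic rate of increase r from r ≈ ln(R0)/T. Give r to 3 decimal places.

-0.268

R0 = Σ lx·mx = 0 + 0 + 0.245 + 0.14 + 0.063 + 0.02 + 0.009 + 0 = 0.477
Σ x·lx·mx = 1.316; T = 1.316/0.477 = 2.75891…
r ≈ ln(R0)/T = ln(0.477)/2.75891… = -0.26831… → -0.268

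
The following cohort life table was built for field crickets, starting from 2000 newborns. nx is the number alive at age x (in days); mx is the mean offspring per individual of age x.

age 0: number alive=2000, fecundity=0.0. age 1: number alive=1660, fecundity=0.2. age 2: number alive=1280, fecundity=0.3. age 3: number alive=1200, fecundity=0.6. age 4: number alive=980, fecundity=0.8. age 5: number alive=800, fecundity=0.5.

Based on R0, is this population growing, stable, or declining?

growing

lx = nx/n0 = nx/2000: 1, 0.83, 0.64, 0.6, 0.49, 0.4
R0 = Σ lx·mx = 0 + 0.166 + 0.192 + 0.36 + 0.392 + 0.2 = 1.31
R0 > 1, so the population is growing.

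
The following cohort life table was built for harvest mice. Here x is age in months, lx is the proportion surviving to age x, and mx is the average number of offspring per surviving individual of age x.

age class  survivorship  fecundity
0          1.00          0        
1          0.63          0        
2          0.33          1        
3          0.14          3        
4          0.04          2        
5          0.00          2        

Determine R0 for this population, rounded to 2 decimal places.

0.83

lx·mx by age: 0, 0, 0.33, 0.42, 0.08, 0
R0 = Σ lx·mx = 0.83 → 0.83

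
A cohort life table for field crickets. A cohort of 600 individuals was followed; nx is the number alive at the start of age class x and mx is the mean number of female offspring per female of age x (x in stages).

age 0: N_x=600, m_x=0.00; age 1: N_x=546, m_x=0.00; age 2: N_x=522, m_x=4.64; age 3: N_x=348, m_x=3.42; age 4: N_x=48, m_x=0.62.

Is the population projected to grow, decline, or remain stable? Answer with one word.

growing

lx = nx/n0 = nx/600: 1, 0.91, 0.87, 0.58, 0.08
R0 = Σ lx·mx = 0 + 0 + 4.0368 + 1.9836 + 0.0496 = 6.07
R0 > 1, so the population is growing.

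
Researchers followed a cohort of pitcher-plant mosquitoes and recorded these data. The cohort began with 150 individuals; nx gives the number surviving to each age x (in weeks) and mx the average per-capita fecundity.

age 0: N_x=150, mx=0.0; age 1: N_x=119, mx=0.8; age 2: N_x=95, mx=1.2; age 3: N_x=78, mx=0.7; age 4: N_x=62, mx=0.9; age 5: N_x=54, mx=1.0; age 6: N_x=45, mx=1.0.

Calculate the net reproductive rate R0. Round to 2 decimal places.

lx = nx/n0 = nx/150: 1, 0.79333…, 0.63333…, 0.52, 0.41333…, 0.36, 0.3
lx·mx by age: 0, 0.634667…, 0.76…, 0.364, 0.372…, 0.36, 0.3
R0 = Σ lx·mx = 2.790667… → 2.79

2.79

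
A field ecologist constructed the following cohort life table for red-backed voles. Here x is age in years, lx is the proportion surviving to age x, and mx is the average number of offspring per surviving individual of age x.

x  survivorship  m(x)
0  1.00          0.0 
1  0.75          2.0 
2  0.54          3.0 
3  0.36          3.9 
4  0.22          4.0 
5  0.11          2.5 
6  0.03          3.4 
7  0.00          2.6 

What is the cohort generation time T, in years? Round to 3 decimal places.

lx·mx: 0, 1.5, 1.62, 1.404, 0.88, 0.275, 0.102, 0 → R0 = 5.781
x·lx·mx: 0, 1.5, 3.24, 4.212, 3.52, 1.375, 0.612, 0 → Σ = 14.459
T = 14.459 / 5.781 = 2.501124… → 2.501

2.501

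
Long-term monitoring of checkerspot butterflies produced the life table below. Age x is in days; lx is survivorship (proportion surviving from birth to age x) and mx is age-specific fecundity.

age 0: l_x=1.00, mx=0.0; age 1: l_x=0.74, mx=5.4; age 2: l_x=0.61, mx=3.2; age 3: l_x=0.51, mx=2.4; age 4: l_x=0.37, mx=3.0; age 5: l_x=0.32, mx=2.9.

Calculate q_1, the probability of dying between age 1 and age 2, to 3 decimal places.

0.176

q_1 = (l_1 − l_2) / l_1 = (0.74 − 0.61) / 0.74
     = 0.13 / 0.74 = 0.175676… → 0.176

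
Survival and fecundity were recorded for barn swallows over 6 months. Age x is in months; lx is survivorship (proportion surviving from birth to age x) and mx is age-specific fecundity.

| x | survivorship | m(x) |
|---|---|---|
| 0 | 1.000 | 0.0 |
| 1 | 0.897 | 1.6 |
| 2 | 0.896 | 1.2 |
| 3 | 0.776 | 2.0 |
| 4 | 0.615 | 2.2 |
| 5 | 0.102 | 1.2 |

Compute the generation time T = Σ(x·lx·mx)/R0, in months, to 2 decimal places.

2.58

lx·mx: 0, 1.4352, 1.0752, 1.552, 1.353, 0.1224 → R0 = 5.5378
x·lx·mx: 0, 1.4352, 2.1504, 4.656, 5.412, 0.612 → Σ = 14.2656
T = 14.2656 / 5.5378 = 2.576041… → 2.58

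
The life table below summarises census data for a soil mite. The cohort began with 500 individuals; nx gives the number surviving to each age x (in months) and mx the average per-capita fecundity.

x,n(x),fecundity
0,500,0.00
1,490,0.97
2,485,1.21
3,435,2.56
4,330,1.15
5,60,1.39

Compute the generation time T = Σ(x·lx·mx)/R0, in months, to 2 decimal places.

lx = nx/n0 = nx/500: 1, 0.98, 0.97, 0.87, 0.66, 0.12
lx·mx: 0, 0.9506, 1.1737, 2.2272, 0.759, 0.1668 → R0 = 5.2773
x·lx·mx: 0, 0.9506, 2.3474, 6.6816, 3.036, 0.834 → Σ = 13.8496
T = 13.8496 / 5.2773 = 2.624372… → 2.62

2.62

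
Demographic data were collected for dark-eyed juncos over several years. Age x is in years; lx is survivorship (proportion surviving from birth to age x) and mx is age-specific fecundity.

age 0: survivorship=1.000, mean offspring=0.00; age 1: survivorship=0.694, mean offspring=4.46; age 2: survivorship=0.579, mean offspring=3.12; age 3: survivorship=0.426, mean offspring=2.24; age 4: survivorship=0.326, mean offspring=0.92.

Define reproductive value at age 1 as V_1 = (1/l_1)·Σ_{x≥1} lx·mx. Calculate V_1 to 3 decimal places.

lx·mx for x ≥ 1: 3.09524, 1.80648, 0.95424, 0.29992 → sum = 6.15588
V_1 = 6.15588 / l_1 = 6.15588 / 0.694 = 8.870144… → 8.870

8.870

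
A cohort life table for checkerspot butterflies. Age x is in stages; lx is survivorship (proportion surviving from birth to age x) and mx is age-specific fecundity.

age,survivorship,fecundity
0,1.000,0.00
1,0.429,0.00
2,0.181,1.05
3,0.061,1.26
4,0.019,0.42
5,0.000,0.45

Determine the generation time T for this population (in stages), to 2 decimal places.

lx·mx: 0, 0, 0.19005, 0.07686, 0.00798, 0 → R0 = 0.27489
x·lx·mx: 0, 0, 0.3801, 0.23058, 0.03192, 0 → Σ = 0.6426
T = 0.6426 / 0.27489 = 2.337662… → 2.34

2.34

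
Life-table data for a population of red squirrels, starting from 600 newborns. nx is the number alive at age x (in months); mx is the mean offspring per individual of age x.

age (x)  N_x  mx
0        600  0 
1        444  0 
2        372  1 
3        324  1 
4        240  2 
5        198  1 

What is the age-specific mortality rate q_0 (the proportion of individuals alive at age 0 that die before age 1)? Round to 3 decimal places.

lx = nx/n0 = nx/600: 1, 0.74, 0.62, 0.54, 0.4, 0.33
q_0 = (l_0 − l_1) / l_0 = (1 − 0.74) / 1
     = 0.26 / 1 = 0.26 → 0.260

0.260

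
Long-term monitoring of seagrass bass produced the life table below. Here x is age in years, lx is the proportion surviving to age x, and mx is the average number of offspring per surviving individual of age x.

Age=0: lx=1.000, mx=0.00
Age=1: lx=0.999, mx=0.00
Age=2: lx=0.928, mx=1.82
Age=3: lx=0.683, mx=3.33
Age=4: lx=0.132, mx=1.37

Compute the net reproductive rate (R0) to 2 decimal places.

4.14

lx·mx by age: 0, 0, 1.68896, 2.27439, 0.18084
R0 = Σ lx·mx = 4.14419 → 4.14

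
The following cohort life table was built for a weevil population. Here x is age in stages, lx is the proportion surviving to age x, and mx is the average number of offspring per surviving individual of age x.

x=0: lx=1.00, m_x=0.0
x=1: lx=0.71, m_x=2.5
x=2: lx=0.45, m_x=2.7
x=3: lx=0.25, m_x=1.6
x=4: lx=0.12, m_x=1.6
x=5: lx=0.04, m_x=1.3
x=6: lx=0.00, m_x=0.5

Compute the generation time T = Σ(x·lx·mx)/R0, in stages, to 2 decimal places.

lx·mx: 0, 1.775, 1.215, 0.4, 0.192, 0.052, 0 → R0 = 3.634
x·lx·mx: 0, 1.775, 2.43, 1.2, 0.768, 0.26, 0 → Σ = 6.433
T = 6.433 / 3.634 = 1.770226… → 1.77

1.77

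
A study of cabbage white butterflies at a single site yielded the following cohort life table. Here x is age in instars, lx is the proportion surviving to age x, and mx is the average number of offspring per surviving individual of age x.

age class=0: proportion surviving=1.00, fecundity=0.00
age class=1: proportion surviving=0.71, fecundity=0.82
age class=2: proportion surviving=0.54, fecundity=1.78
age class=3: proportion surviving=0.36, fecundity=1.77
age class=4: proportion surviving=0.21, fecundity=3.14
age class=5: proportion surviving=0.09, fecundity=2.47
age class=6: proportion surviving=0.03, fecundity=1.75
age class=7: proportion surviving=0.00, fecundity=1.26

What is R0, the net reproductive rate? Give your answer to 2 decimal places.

lx·mx by age: 0, 0.5822, 0.9612, 0.6372, 0.6594, 0.2223, 0.0525, 0
R0 = Σ lx·mx = 3.1148 → 3.11

3.11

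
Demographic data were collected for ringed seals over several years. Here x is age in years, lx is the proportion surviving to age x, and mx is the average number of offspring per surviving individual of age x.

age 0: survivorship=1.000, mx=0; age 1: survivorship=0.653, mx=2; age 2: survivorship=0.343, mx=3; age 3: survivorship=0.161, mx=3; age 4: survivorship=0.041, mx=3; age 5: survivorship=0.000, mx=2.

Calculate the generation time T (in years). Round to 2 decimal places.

1.80

lx·mx: 0, 1.306, 1.029, 0.483, 0.123, 0 → R0 = 2.941
x·lx·mx: 0, 1.306, 2.058, 1.449, 0.492, 0 → Σ = 5.305
T = 5.305 / 2.941 = 1.803808… → 1.80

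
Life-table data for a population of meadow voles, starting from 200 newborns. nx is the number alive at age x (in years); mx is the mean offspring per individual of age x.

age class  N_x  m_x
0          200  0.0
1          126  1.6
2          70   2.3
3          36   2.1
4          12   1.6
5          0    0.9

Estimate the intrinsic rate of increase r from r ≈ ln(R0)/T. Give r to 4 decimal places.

lx = nx/n0 = nx/200: 1, 0.63, 0.35, 0.18, 0.06, 0
R0 = Σ lx·mx = 0 + 1.008 + 0.805 + 0.378 + 0.096 + 0 = 2.287
Σ x·lx·mx = 4.136; T = 4.136/2.287 = 1.80848…
r ≈ ln(R0)/T = ln(2.287)/1.80848… = 0.457423… → 0.4574

0.4574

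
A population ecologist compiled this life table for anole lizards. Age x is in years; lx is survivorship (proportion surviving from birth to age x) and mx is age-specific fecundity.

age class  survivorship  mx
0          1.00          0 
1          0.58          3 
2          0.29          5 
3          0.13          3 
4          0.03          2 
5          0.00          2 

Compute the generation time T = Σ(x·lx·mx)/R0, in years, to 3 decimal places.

1.662

lx·mx: 0, 1.74, 1.45, 0.39, 0.06, 0 → R0 = 3.64
x·lx·mx: 0, 1.74, 2.9, 1.17, 0.24, 0 → Σ = 6.05
T = 6.05 / 3.64 = 1.662088… → 1.662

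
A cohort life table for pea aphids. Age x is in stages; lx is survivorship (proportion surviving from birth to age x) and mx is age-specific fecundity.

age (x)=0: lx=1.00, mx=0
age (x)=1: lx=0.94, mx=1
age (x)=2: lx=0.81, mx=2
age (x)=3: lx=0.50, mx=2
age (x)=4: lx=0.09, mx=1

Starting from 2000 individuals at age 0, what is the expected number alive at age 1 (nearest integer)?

1880

Expected survivors = N0 · l_1 = 2000 × 0.94 = 1880 → 1880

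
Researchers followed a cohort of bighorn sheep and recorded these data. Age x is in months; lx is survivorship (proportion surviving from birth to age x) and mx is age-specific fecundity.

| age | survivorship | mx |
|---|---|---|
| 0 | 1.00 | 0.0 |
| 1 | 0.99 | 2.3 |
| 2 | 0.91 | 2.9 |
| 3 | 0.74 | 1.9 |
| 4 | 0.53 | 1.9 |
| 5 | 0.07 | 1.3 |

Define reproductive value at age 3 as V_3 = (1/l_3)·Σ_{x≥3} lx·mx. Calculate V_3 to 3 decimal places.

lx·mx for x ≥ 3: 1.406, 1.007, 0.091 → sum = 2.504
V_3 = 2.504 / l_3 = 2.504 / 0.74 = 3.383784… → 3.384

3.384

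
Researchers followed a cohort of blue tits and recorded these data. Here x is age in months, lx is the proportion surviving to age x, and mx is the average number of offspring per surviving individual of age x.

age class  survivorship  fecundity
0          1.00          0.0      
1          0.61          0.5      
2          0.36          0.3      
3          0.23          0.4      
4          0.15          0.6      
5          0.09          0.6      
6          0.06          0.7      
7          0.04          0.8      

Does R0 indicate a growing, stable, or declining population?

declining

R0 = Σ lx·mx = 0 + 0.305 + 0.108 + 0.092 + 0.09 + 0.054 + 0.042 + 0.032 = 0.723
R0 < 1, so the population is declining.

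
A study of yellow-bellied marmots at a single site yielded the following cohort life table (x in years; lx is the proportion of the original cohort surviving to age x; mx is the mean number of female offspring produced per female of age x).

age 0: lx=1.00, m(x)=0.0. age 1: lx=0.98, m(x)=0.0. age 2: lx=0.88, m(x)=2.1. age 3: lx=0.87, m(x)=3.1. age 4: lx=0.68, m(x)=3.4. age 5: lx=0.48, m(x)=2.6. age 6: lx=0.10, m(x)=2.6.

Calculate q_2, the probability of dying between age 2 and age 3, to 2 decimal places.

0.01

q_2 = (l_2 − l_3) / l_2 = (0.88 − 0.87) / 0.88
     = 0.01 / 0.88 = 0.011364… → 0.01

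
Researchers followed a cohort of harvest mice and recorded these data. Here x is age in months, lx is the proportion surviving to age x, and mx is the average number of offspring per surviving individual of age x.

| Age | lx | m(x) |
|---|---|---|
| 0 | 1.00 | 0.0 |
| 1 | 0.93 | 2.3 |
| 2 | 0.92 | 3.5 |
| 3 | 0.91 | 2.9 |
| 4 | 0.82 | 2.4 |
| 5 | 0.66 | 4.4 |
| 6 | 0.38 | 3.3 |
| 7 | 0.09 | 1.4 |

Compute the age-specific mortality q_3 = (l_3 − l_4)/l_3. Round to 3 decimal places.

q_3 = (l_3 − l_4) / l_3 = (0.91 − 0.82) / 0.91
     = 0.09 / 0.91 = 0.098901… → 0.099

0.099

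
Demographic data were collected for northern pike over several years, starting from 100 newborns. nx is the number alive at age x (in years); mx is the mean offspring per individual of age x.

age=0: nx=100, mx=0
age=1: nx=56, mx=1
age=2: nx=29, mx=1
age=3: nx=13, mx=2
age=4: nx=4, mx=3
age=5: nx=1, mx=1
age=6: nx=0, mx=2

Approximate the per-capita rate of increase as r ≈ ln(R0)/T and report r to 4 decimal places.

lx = nx/n0 = nx/100: 1, 0.56, 0.29, 0.13, 0.04, 0.01, 0
R0 = Σ lx·mx = 0 + 0.56 + 0.29 + 0.26 + 0.12 + 0.01 + 0 = 1.24
Σ x·lx·mx = 2.45; T = 2.45/1.24 = 1.97581…
r ≈ ln(R0)/T = ln(1.24)/1.97581… = 0.108873… → 0.1089

0.1089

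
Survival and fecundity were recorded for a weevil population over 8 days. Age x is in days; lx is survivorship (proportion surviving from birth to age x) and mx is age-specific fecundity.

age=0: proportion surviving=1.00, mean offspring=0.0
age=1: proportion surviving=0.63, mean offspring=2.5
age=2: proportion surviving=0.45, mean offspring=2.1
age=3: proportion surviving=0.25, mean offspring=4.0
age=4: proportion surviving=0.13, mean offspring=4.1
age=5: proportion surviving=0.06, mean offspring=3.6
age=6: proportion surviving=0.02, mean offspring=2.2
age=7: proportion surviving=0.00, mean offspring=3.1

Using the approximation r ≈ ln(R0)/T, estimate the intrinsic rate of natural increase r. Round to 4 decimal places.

R0 = Σ lx·mx = 0 + 1.575 + 0.945 + 1 + 0.533 + 0.216 + 0.044 + 0 = 4.313
Σ x·lx·mx = 9.941; T = 9.941/4.313 = 2.30489…
r ≈ ln(R0)/T = ln(4.313)/2.30489… = 0.634144… → 0.6341

0.6341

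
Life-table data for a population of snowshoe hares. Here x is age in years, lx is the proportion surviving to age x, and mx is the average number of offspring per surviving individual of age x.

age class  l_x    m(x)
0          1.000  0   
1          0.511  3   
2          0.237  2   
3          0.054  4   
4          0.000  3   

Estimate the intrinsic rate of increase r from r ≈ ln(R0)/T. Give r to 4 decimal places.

0.5675

R0 = Σ lx·mx = 0 + 1.533 + 0.474 + 0.216 + 0 = 2.223
Σ x·lx·mx = 3.129; T = 3.129/2.223 = 1.40756…
r ≈ ln(R0)/T = ln(2.223)/1.40756… = 0.567549… → 0.5675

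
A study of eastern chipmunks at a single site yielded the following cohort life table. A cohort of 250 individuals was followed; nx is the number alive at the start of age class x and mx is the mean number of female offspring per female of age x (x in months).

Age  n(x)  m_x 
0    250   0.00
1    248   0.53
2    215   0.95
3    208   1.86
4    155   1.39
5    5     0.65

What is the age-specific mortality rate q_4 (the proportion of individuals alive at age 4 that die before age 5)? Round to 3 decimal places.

0.968

lx = nx/n0 = nx/250: 1, 0.992, 0.86, 0.832, 0.62, 0.02
q_4 = (l_4 − l_5) / l_4 = (0.62 − 0.02) / 0.62
     = 0.6 / 0.62 = 0.967742… → 0.968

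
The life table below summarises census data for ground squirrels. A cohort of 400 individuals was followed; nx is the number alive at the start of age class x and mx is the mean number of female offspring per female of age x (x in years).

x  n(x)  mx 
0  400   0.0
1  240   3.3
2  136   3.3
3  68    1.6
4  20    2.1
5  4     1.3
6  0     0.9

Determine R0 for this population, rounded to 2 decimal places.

lx = nx/n0 = nx/400: 1, 0.6, 0.34, 0.17, 0.05, 0.01, 0
lx·mx by age: 0, 1.98, 1.122, 0.272, 0.105, 0.013, 0
R0 = Σ lx·mx = 3.492 → 3.49

3.49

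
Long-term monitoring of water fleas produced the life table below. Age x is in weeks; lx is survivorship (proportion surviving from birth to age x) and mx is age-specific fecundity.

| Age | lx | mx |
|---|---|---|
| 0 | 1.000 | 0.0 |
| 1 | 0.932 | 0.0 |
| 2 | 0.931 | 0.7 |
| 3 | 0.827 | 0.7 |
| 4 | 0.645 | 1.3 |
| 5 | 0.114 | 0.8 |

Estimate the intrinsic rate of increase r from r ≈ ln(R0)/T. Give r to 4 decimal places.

0.2429

R0 = Σ lx·mx = 0 + 0 + 0.6517 + 0.5789 + 0.8385 + 0.0912 = 2.1603
Σ x·lx·mx = 6.8501; T = 6.8501/2.1603 = 3.1709…
r ≈ ln(R0)/T = ln(2.1603)/3.1709… = 0.242911… → 0.2429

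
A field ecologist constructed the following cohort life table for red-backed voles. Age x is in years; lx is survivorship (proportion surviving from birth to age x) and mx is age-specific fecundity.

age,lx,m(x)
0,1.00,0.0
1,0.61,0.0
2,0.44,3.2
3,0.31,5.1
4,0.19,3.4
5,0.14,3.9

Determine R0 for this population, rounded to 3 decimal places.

4.181

lx·mx by age: 0, 0, 1.408, 1.581, 0.646, 0.546
R0 = Σ lx·mx = 4.181 → 4.181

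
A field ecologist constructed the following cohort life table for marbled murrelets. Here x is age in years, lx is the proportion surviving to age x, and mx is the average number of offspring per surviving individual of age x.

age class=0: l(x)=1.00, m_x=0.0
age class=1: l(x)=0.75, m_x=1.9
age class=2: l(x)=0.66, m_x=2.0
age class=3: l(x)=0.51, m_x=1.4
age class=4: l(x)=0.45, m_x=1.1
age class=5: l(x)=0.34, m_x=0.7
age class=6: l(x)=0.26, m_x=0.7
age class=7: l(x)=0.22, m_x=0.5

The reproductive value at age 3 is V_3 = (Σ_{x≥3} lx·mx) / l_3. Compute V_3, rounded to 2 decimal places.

lx·mx for x ≥ 3: 0.714, 0.495, 0.238, 0.182, 0.11 → sum = 1.739
V_3 = 1.739 / l_3 = 1.739 / 0.51 = 3.409804… → 3.41

3.41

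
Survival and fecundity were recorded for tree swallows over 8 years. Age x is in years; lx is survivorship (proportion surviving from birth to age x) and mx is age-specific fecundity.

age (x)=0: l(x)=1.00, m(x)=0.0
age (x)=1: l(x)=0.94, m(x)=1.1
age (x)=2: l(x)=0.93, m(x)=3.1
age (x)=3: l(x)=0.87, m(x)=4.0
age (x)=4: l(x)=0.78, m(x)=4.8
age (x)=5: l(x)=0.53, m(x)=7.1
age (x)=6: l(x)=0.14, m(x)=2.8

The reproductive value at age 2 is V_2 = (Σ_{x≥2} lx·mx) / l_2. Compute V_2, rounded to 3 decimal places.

15.335

lx·mx for x ≥ 2: 2.883, 3.48, 3.744, 3.763, 0.392 → sum = 14.262
V_2 = 14.262 / l_2 = 14.262 / 0.93 = 15.335484… → 15.335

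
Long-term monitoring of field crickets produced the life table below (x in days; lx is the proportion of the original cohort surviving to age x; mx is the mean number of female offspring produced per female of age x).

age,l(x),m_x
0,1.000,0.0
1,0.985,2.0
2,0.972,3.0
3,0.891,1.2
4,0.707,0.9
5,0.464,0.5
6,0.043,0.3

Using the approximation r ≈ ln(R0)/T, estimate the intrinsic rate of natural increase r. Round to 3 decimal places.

R0 = Σ lx·mx = 0 + 1.97 + 2.916 + 1.0692 + 0.6363 + 0.232 + 0.0129 = 6.8364
Σ x·lx·mx = 14.7922; T = 14.7922/6.8364 = 2.16374…
r ≈ ln(R0)/T = ln(6.8364)/2.16374… = 0.8884… → 0.888

0.888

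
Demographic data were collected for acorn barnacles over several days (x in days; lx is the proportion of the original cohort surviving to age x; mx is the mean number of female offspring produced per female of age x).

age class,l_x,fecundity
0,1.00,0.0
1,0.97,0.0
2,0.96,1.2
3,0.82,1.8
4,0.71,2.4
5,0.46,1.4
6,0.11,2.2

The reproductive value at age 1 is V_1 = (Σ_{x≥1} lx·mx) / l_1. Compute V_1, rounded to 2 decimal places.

lx·mx for x ≥ 1: 0, 1.152, 1.476, 1.704, 0.644, 0.242 → sum = 5.218
V_1 = 5.218 / l_1 = 5.218 / 0.97 = 5.379381… → 5.38

5.38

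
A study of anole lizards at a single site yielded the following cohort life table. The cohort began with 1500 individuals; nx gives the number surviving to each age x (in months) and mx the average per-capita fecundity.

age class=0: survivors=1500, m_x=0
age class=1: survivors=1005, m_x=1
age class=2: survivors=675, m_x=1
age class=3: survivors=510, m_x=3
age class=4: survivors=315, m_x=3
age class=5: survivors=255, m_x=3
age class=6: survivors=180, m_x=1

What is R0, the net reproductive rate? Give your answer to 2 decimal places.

3.40

lx = nx/n0 = nx/1500: 1, 0.67, 0.45, 0.34, 0.21, 0.17, 0.12
lx·mx by age: 0, 0.67, 0.45, 1.02, 0.63, 0.51, 0.12
R0 = Σ lx·mx = 3.4 → 3.40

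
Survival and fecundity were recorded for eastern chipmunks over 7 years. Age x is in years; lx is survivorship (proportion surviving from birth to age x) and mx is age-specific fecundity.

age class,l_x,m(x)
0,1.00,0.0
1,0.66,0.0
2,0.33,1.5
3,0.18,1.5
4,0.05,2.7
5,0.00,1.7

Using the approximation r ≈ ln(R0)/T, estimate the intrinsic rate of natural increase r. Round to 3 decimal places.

-0.041

R0 = Σ lx·mx = 0 + 0 + 0.495 + 0.27 + 0.135 + 0 = 0.9
Σ x·lx·mx = 2.34; T = 2.34/0.9 = 2.6
r ≈ ln(R0)/T = ln(0.9)/2.6 = -0.04052… → -0.041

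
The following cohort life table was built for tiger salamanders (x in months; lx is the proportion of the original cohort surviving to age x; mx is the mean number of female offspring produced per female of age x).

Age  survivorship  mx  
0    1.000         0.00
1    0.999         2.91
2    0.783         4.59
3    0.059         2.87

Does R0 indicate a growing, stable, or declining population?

growing

R0 = Σ lx·mx = 0 + 2.90709 + 3.59397 + 0.16933 = 6.67039
R0 > 1, so the population is growing.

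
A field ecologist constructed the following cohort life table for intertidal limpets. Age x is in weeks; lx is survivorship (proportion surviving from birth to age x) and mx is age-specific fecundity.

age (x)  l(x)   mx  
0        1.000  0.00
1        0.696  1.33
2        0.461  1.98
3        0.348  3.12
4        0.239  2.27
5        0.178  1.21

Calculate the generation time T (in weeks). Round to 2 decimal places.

lx·mx: 0, 0.92568, 0.91278, 1.08576, 0.54253, 0.21538 → R0 = 3.68213
x·lx·mx: 0, 0.92568, 1.82556, 3.25728, 2.17012, 1.0769 → Σ = 9.25554
T = 9.25554 / 3.68213 = 2.513637… → 2.51

2.51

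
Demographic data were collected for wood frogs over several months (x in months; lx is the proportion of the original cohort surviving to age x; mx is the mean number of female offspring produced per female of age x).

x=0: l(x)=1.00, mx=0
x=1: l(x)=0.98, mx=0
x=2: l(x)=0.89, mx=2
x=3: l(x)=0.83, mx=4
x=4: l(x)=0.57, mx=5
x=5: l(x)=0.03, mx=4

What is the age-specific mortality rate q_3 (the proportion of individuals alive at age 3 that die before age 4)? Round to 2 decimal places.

q_3 = (l_3 − l_4) / l_3 = (0.83 − 0.57) / 0.83
     = 0.26 / 0.83 = 0.313253… → 0.31

0.31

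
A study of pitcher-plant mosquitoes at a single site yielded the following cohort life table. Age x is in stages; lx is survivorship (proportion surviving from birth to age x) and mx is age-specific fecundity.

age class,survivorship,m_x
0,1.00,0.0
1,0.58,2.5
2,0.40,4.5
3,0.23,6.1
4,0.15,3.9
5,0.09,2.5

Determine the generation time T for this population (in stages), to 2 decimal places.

2.33

lx·mx: 0, 1.45, 1.8, 1.403, 0.585, 0.225 → R0 = 5.463
x·lx·mx: 0, 1.45, 3.6, 4.209, 2.34, 1.125 → Σ = 12.724
T = 12.724 / 5.463 = 2.329123… → 2.33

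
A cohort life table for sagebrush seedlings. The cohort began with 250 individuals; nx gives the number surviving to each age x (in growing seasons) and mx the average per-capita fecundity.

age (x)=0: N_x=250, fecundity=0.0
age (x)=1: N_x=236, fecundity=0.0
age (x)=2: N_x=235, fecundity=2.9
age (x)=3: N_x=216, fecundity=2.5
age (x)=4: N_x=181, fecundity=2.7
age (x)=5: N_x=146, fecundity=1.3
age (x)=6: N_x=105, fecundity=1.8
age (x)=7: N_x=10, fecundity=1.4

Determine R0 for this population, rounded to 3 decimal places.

8.412

lx = nx/n0 = nx/250: 1, 0.944, 0.94, 0.864, 0.724, 0.584, 0.42, 0.04
lx·mx by age: 0, 0, 2.726, 2.16, 1.9548, 0.7592, 0.756, 0.056
R0 = Σ lx·mx = 8.412 → 8.412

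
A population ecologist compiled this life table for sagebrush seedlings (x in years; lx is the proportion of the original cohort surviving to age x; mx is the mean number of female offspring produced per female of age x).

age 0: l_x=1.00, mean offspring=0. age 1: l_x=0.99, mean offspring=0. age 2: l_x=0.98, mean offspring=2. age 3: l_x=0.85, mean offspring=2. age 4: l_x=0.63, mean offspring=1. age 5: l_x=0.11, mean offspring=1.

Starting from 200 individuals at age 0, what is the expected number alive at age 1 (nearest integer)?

198

Expected survivors = N0 · l_1 = 200 × 0.99 = 198 → 198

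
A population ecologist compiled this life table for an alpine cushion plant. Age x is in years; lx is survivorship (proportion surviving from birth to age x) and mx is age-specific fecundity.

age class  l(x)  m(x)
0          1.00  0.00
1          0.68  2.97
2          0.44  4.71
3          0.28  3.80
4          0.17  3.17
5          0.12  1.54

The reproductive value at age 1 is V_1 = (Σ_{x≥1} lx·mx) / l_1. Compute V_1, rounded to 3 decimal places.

8.647

lx·mx for x ≥ 1: 2.0196, 2.0724, 1.064, 0.5389, 0.1848 → sum = 5.8797
V_1 = 5.8797 / l_1 = 5.8797 / 0.68 = 8.646618… → 8.647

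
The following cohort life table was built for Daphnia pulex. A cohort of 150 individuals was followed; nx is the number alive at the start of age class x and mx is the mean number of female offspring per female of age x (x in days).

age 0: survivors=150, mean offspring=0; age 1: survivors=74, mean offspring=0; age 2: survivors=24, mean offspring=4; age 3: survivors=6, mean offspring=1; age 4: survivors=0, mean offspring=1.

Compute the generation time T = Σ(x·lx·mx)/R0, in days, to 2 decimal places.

2.06

lx = nx/n0 = nx/150: 1, 0.49333…, 0.16, 0.04, 0
lx·mx: 0, 0, 0.64, 0.04, 0 → R0 = 0.68…
x·lx·mx: 0, 0, 1.28, 0.12, 0 → Σ = 1.4…
T = 1.4… / 0.68… = 2.058824… → 2.06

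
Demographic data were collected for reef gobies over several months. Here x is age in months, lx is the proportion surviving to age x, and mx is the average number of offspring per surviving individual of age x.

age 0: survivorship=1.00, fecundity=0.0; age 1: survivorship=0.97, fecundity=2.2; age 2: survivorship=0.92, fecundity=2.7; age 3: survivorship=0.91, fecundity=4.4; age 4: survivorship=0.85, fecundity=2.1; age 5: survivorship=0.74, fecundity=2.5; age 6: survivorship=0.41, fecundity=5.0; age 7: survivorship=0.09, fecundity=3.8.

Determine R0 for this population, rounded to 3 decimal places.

lx·mx by age: 0, 2.134, 2.484, 4.004, 1.785, 1.85, 2.05, 0.342
R0 = Σ lx·mx = 14.649 → 14.649

14.649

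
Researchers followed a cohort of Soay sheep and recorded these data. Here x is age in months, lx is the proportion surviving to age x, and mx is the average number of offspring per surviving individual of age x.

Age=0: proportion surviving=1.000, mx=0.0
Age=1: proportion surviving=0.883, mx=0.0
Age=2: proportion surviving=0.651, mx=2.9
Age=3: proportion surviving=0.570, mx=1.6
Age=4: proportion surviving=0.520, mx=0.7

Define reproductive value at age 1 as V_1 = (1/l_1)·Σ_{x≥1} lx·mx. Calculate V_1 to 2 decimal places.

lx·mx for x ≥ 1: 0, 1.8879, 0.912, 0.364 → sum = 3.1639
V_1 = 3.1639 / l_1 = 3.1639 / 0.883 = 3.583126… → 3.58

3.58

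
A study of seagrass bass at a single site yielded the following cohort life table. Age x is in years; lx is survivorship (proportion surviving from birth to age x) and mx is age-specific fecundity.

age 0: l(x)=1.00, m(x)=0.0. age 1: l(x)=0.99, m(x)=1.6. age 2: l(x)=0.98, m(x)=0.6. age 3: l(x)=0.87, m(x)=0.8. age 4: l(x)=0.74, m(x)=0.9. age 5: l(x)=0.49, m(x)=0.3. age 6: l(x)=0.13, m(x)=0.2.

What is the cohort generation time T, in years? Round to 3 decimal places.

2.267

lx·mx: 0, 1.584, 0.588, 0.696, 0.666, 0.147, 0.026 → R0 = 3.707
x·lx·mx: 0, 1.584, 1.176, 2.088, 2.664, 0.735, 0.156 → Σ = 8.403
T = 8.403 / 3.707 = 2.266793… → 2.267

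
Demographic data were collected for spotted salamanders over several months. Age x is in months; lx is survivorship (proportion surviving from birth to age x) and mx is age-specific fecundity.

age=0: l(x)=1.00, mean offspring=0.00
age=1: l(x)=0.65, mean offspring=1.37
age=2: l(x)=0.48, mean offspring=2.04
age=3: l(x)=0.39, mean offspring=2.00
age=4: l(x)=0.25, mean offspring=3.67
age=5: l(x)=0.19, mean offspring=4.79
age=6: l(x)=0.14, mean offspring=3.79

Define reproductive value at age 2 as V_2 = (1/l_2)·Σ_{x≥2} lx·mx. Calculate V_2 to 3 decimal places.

8.578

lx·mx for x ≥ 2: 0.9792, 0.78, 0.9175, 0.9101, 0.5306 → sum = 4.1174
V_2 = 4.1174 / l_2 = 4.1174 / 0.48 = 8.577917… → 8.578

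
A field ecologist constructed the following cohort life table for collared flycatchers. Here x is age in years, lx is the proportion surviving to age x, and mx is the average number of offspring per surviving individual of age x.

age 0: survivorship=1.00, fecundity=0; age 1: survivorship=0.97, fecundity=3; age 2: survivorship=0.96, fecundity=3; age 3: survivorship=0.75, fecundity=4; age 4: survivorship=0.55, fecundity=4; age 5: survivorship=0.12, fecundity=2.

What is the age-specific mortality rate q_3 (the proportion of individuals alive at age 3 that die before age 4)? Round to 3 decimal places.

q_3 = (l_3 − l_4) / l_3 = (0.75 − 0.55) / 0.75
     = 0.2 / 0.75 = 0.266667… → 0.267

0.267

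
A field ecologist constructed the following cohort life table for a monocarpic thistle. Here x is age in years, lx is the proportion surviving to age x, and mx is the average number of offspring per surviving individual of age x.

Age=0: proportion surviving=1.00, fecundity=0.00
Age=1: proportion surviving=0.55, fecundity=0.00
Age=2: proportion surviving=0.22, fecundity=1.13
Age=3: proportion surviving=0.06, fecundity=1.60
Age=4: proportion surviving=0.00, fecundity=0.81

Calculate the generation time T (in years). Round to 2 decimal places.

2.28

lx·mx: 0, 0, 0.2486, 0.096, 0 → R0 = 0.3446
x·lx·mx: 0, 0, 0.4972, 0.288, 0 → Σ = 0.7852
T = 0.7852 / 0.3446 = 2.278584… → 2.28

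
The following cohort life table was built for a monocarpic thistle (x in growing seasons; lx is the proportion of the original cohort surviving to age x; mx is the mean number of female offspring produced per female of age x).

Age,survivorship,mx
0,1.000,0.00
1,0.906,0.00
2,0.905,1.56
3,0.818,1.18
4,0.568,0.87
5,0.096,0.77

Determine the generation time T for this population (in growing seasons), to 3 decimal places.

2.739

lx·mx: 0, 0, 1.4118, 0.96524, 0.49416, 0.07392 → R0 = 2.94512
x·lx·mx: 0, 0, 2.8236, 2.89572, 1.97664, 0.3696 → Σ = 8.06556
T = 8.06556 / 2.94512 = 2.738618… → 2.739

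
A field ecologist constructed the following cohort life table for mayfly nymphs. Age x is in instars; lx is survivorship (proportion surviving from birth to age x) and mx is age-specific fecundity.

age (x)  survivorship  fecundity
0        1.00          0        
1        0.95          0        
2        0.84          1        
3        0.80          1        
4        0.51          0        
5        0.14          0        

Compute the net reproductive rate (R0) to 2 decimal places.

1.64

lx·mx by age: 0, 0, 0.84, 0.8, 0, 0
R0 = Σ lx·mx = 1.64 → 1.64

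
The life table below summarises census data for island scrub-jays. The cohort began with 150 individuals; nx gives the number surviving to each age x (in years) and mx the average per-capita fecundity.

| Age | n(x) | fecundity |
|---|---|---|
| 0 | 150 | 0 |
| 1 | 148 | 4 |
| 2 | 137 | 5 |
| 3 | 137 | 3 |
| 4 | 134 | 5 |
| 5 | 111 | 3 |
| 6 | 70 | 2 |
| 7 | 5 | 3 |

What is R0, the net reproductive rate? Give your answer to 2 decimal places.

lx = nx/n0 = nx/150: 1, 0.98667…, 0.91333…, 0.91333…, 0.89333…, 0.74, 0.46667…, 0.03333…
lx·mx by age: 0, 3.946667…, 4.566667…, 2.74…, 4.466667…, 2.22, 0.933333…, 0.1…
R0 = Σ lx·mx = 18.973333… → 18.97

18.97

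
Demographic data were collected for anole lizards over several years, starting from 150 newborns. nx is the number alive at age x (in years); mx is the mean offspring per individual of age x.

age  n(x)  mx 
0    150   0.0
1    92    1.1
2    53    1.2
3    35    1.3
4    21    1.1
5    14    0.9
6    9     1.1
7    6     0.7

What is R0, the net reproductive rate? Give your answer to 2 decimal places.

1.73

lx = nx/n0 = nx/150: 1, 0.61333…, 0.35333…, 0.23333…, 0.14, 0.09333…, 0.06, 0.04
lx·mx by age: 0, 0.674667…, 0.424…, 0.303333…, 0.154, 0.084…, 0.066, 0.028
R0 = Σ lx·mx = 1.734… → 1.73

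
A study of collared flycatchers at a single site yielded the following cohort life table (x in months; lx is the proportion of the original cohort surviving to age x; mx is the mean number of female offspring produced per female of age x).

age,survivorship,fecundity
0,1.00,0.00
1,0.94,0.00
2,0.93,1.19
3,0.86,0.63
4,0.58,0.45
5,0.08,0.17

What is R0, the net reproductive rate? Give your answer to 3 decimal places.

1.923

lx·mx by age: 0, 0, 1.1067, 0.5418, 0.261, 0.0136
R0 = Σ lx·mx = 1.9231 → 1.923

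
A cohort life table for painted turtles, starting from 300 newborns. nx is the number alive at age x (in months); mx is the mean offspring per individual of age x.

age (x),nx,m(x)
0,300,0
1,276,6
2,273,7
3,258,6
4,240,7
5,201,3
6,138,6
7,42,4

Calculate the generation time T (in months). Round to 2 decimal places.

lx = nx/n0 = nx/300: 1, 0.92, 0.91, 0.86, 0.8, 0.67, 0.46, 0.14
lx·mx: 0, 5.52, 6.37, 5.16, 5.6, 2.01, 2.76, 0.56 → R0 = 27.98
x·lx·mx: 0, 5.52, 12.74, 15.48, 22.4, 10.05, 16.56, 3.92 → Σ = 86.67
T = 86.67 / 27.98 = 3.09757… → 3.10

3.10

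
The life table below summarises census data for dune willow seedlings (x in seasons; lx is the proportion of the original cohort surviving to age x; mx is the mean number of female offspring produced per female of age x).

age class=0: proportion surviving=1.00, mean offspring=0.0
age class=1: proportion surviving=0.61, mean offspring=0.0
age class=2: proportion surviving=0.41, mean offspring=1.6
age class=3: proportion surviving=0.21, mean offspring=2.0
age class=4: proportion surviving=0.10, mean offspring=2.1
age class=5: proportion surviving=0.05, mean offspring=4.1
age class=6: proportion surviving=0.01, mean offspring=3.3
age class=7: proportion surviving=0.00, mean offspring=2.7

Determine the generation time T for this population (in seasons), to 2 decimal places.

3.04

lx·mx: 0, 0, 0.656, 0.42, 0.21, 0.205, 0.033, 0 → R0 = 1.524
x·lx·mx: 0, 0, 1.312, 1.26, 0.84, 1.025, 0.198, 0 → Σ = 4.635
T = 4.635 / 1.524 = 3.041339… → 3.04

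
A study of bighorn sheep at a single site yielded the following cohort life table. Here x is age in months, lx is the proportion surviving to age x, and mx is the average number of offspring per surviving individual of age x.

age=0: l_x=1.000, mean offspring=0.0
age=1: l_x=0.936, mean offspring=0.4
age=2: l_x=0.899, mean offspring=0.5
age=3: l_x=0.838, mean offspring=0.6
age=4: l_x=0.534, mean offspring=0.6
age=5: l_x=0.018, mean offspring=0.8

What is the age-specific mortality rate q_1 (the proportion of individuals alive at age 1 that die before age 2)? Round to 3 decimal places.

0.040

q_1 = (l_1 − l_2) / l_1 = (0.936 − 0.899) / 0.936
     = 0.037 / 0.936 = 0.03953… → 0.040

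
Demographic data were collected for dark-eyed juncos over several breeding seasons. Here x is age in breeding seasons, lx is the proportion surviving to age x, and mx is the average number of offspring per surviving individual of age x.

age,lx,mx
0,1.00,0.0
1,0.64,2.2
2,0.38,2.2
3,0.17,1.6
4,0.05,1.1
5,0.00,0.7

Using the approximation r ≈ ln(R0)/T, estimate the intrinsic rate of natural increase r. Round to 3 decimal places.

0.590

R0 = Σ lx·mx = 0 + 1.408 + 0.836 + 0.272 + 0.055 + 0 = 2.571
Σ x·lx·mx = 4.116; T = 4.116/2.571 = 1.60093…
r ≈ ln(R0)/T = ln(2.571)/1.60093… = 0.58984… → 0.590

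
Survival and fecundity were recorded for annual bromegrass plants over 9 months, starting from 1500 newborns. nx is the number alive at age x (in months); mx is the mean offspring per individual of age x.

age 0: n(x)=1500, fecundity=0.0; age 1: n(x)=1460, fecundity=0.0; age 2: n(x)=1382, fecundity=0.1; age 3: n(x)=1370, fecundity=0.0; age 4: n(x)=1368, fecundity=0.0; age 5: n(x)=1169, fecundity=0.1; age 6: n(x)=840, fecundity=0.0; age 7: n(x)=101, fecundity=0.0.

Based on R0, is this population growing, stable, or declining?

lx = nx/n0 = nx/1500: 1, 0.97333…, 0.92133…, 0.91333…, 0.912, 0.77933…, 0.56, 0.06733…
R0 = Σ lx·mx = 0 + 0 + 0.092133… + 0 + 0 + 0.077933… + 0 + 0 = 0.170067…
R0 < 1, so the population is declining.

declining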